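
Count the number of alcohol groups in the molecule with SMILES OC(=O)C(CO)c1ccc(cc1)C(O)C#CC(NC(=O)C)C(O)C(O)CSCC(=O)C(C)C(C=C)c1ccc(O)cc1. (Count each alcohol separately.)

–COOH: carbonyl C bonded to –OH and C → carboxylic acid (the –OH is not a separate alcohol).
pendant –CH2OH on an sp³ backbone C → alcohol.
para-disubstituted benzene ring → arene.
–OH on an sp³ carbon → alcohol (secondary).
C≡C triple bond → alkyne.
pendant –NHC(=O)CH3: N bonded to a carbonyl → amide (not amine).
–OH on an sp³ carbon → alcohol (secondary).
–OH on an sp³ carbon → alcohol (secondary).
C–S–C linkage → sulfide (thioether).
–C(=O)– with carbon on both sides → ketone.
pendant –CH=CH2: C=C double bond → alkene.
–OH attached directly to an aromatic ring → phenol (not alcohol); the ring itself is an arene.
Alcohol appears at: CH(CH2OH), CH(OH), CH(OH), CH(OH) → 4.

4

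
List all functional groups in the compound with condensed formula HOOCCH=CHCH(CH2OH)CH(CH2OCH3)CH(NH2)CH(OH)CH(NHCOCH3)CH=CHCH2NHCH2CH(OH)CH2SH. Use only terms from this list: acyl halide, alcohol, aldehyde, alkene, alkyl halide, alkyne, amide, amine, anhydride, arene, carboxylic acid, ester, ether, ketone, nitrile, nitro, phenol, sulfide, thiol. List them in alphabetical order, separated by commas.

alcohol, alkene, amide, amine, carboxylic acid, ether, thiol

Reading the structure from left to right:
  HOOC: –COOH: carbonyl C bonded to –OH and C → carboxylic acid (the –OH is not a separate alcohol).
  CH=CH: C=C double bond → alkene.
  CH(CH2OH): pendant –CH2OH on an sp³ backbone C → alcohol.
  CH(CH2OCH3): pendant –CH2OCH3: C–O–C linkage → ether.
  CH(NH2): –NH2 on an sp³ carbon with no adjacent C=O → amine.
  CH(OH): –OH on an sp³ carbon → alcohol (secondary).
  CH(NHCOCH3): pendant –NHC(=O)CH3: N bonded to a carbonyl → amide (not amine).
  CH=CH: C=C double bond → alkene.
  CH2NHCH2: C–N–C with sp³ carbons and no adjacent C=O → amine (secondary).
  CH(OH): –OH on an sp³ carbon → alcohol (secondary).
  CH2SH: –SH on an sp³ carbon → thiol.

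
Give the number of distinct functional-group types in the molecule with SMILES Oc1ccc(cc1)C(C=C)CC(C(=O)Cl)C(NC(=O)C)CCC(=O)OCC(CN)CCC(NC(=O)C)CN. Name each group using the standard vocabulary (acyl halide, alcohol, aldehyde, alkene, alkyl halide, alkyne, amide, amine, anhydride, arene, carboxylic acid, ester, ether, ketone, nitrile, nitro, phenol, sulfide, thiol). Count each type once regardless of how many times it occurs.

Working along the chain:
  HOC6H4: –OH attached directly to an aromatic ring → phenol (not alcohol); the ring itself is an arene.
  CH(CH=CH2): pendant –CH=CH2: C=C double bond → alkene.
  CH(COCl): pendant –C(=O)X: carbonyl C bonded to C and halogen → acyl halide.
  CH(NHCOCH3): pendant –NHC(=O)CH3: N bonded to a carbonyl → amide (not amine).
  CH2COOCH2: –C(=O)–O–C with C on the carbonyl side → ester.
  CH(CH2NH2): pendant –CH2NH2: N on sp³ C, no adjacent C=O → amine.
  CH(NHCOCH3): pendant –NHC(=O)CH3: N bonded to a carbonyl → amide (not amine).
  CH2NH2: –NH2 on an sp³ carbon with no adjacent C=O → amine.
Distinct types present: acyl halide, alkene, amide, amine, arene, ester, phenol.

7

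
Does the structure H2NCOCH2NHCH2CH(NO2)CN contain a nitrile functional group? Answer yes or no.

yes

Working along the chain:
  H2NCO: –C(=O)NH2: carbonyl C bonded to C and to N → amide (the N is not a separate amine).
  CH2NHCH2: C–N–C with sp³ carbons and no adjacent C=O → amine (secondary).
  CH(NO2): –NO2 on an sp³ carbon → nitro (the N=O is not a carbonyl).
  CN: –C≡N: carbon triple-bonded to nitrogen → nitrile.
The CN segment supplies the nitrile: –C≡N: carbon triple-bonded to nitrogen → nitrile.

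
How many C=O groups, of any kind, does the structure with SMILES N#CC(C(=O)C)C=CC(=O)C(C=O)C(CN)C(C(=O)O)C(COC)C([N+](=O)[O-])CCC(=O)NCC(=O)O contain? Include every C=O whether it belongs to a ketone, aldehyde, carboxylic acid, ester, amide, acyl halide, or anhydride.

CH(COCH3): ketone, 1 C=O (running total 1).
CO: ketone, 1 C=O (running total 2).
CH(CHO): aldehyde, 1 C=O (running total 3).
CH(COOH): carboxylic acid, 1 C=O (running total 4).
CH2CONHCH2: amide, 1 C=O (running total 5).
COOH: carboxylic acid, 1 C=O (running total 6).

6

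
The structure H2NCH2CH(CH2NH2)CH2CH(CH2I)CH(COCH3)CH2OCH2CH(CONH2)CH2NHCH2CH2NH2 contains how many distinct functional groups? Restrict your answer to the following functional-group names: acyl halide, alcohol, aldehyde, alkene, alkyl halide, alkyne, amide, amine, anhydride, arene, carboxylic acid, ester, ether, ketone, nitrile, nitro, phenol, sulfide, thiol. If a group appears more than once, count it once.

5

–NH2 on an sp³ carbon with no adjacent C=O → amine.
pendant –CH2NH2: N on sp³ C, no adjacent C=O → amine.
pendant –CH2X: halogen on sp³ carbon → alkyl halide.
pendant –COCH3: carbonyl C bonded to two carbons → ketone.
C–O–C with sp³ carbons on both sides and no adjacent C=O → ether.
pendant –CONH2: carbonyl C bonded to C and N → amide.
C–N–C with sp³ carbons and no adjacent C=O → amine (secondary).
–NH2 on an sp³ carbon with no adjacent C=O → amine.
Distinct types present: alkyl halide, amide, amine, ether, ketone.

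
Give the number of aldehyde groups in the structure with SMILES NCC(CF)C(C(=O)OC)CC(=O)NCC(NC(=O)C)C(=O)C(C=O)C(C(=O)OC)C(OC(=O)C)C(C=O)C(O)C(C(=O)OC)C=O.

3

–NH2 on an sp³ carbon with no adjacent C=O → amine.
pendant –CH2X: halogen on sp³ carbon → alkyl halide.
pendant –COOCH3: carbonyl C bonded to C and –OCH3 → ester.
–C(=O)–N– linkage → amide (the N is not an amine).
pendant –NHC(=O)CH3: N bonded to a carbonyl → amide (not amine).
–C(=O)– with carbon on both sides → ketone.
pendant –CHO: carbonyl C bonded to C and H → aldehyde.
pendant –COOCH3: carbonyl C bonded to C and –OCH3 → ester.
pendant –OC(=O)CH3: an acyloxy group → ester.
pendant –CHO: carbonyl C bonded to C and H → aldehyde.
–OH on an sp³ carbon → alcohol (secondary).
pendant –COOCH3: carbonyl C bonded to C and –OCH3 → ester.
terminal –CHO: carbonyl C bonded to H and C → aldehyde.
Aldehyde appears at: CH(CHO), CH(CHO), CHO → 3.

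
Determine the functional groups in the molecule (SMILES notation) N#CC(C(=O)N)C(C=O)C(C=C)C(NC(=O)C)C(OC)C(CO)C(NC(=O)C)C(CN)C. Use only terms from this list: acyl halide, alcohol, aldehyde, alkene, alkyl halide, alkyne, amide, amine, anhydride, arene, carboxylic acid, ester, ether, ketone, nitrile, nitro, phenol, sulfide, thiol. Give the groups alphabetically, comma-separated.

N≡C–: carbon triple-bonded to nitrogen → nitrile.
pendant –CONH2: carbonyl C bonded to C and N → amide.
pendant –CHO: carbonyl C bonded to C and H → aldehyde.
pendant –CH=CH2: C=C double bond → alkene.
pendant –NHC(=O)CH3: N bonded to a carbonyl → amide (not amine).
pendant –OCH3: C–O–C with sp³ C, no adjacent C=O → ether.
pendant –CH2OH on an sp³ backbone C → alcohol.
pendant –NHC(=O)CH3: N bonded to a carbonyl → amide (not amine).
pendant –CH2NH2: N on sp³ C, no adjacent C=O → amine.

alcohol, aldehyde, alkene, amide, amine, ether, nitrile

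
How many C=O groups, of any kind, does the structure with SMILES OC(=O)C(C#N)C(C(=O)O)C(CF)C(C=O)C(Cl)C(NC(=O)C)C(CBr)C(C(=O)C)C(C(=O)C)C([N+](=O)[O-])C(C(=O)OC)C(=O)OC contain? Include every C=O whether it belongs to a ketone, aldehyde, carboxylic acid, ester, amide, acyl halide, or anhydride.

HOOC: carboxylic acid, 1 C=O (running total 1).
CH(COOH): carboxylic acid, 1 C=O (running total 2).
CH(CHO): aldehyde, 1 C=O (running total 3).
CH(NHCOCH3): amide, 1 C=O (running total 4).
CH(COCH3): ketone, 1 C=O (running total 5).
CH(COCH3): ketone, 1 C=O (running total 6).
CH(COOCH3): ester, 1 C=O (running total 7).
COOCH3: ester, 1 C=O (running total 8).

8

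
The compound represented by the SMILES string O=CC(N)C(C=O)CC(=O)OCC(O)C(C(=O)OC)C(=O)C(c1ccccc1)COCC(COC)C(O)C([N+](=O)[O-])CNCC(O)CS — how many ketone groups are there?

terminal –CHO: carbonyl C bonded to H and C → aldehyde.
–NH2 on an sp³ carbon with no adjacent C=O → amine.
pendant –CHO: carbonyl C bonded to C and H → aldehyde.
–C(=O)–O–C with C on the carbonyl side → ester.
–OH on an sp³ carbon → alcohol (secondary).
pendant –COOCH3: carbonyl C bonded to C and –OCH3 → ester.
–C(=O)– with carbon on both sides → ketone.
pendant –C6H5: benzene ring → arene.
C–O–C with sp³ carbons on both sides and no adjacent C=O → ether.
pendant –CH2OCH3: C–O–C linkage → ether.
–OH on an sp³ carbon → alcohol (secondary).
–NO2 on an sp³ carbon → nitro (the N=O is not a carbonyl).
C–N–C with sp³ carbons and no adjacent C=O → amine (secondary).
–OH on an sp³ carbon → alcohol (secondary).
–SH on an sp³ carbon → thiol.
Ketone appears at: CO → 1.

1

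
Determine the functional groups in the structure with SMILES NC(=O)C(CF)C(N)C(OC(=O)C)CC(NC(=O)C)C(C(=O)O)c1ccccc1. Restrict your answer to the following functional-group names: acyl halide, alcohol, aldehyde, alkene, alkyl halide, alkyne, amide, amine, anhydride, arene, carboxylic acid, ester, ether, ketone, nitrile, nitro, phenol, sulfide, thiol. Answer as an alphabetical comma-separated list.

alkyl halide, amide, amine, arene, carboxylic acid, ester

Reading the structure from left to right:
  H2NCO: –C(=O)NH2: carbonyl C bonded to C and to N → amide (the N is not a separate amine).
  CH(CH2F): pendant –CH2X: halogen on sp³ carbon → alkyl halide.
  CH(NH2): –NH2 on an sp³ carbon with no adjacent C=O → amine.
  CH(OCOCH3): pendant –OC(=O)CH3: an acyloxy group → ester.
  CH(NHCOCH3): pendant –NHC(=O)CH3: N bonded to a carbonyl → amide (not amine).
  CH(COOH): pendant –COOH: carbonyl C bonded to C and –OH → carboxylic acid.
  C6H5: –C6H5 phenyl ring → arene.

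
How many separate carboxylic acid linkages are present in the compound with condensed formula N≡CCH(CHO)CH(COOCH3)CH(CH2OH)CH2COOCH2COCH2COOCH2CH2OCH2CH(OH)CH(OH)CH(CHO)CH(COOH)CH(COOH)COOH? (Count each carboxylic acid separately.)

Taking each segment in turn:
  N≡C: N≡C–: carbon triple-bonded to nitrogen → nitrile.
  CH(CHO): pendant –CHO: carbonyl C bonded to C and H → aldehyde.
  CH(COOCH3): pendant –COOCH3: carbonyl C bonded to C and –OCH3 → ester.
  CH(CH2OH): pendant –CH2OH on an sp³ backbone C → alcohol.
  CH2COOCH2: –C(=O)–O–C with C on the carbonyl side → ester.
  CO: –C(=O)– with carbon on both sides → ketone.
  CH2COOCH2: –C(=O)–O–C with C on the carbonyl side → ester.
  CH2OCH2: C–O–C with sp³ carbons on both sides and no adjacent C=O → ether.
  CH(OH): –OH on an sp³ carbon → alcohol (secondary).
  CH(OH): –OH on an sp³ carbon → alcohol (secondary).
  CH(CHO): pendant –CHO: carbonyl C bonded to C and H → aldehyde.
  CH(COOH): pendant –COOH: carbonyl C bonded to C and –OH → carboxylic acid.
  CH(COOH): pendant –COOH: carbonyl C bonded to C and –OH → carboxylic acid.
  COOH: –COOH: carbonyl C bonded to –OH and C → carboxylic acid (the –OH is not a separate alcohol).
Carboxylic acid appears at: CH(COOH), CH(COOH), COOH → 3.

3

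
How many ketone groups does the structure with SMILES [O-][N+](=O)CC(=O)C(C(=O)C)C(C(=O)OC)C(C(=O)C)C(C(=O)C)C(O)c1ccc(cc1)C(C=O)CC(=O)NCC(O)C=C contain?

Working along the chain:
  O2NCH2: –NO2 on carbon → nitro group.
  CO: –C(=O)– with carbon on both sides → ketone.
  CH(COCH3): pendant –COCH3: carbonyl C bonded to two carbons → ketone.
  CH(COOCH3): pendant –COOCH3: carbonyl C bonded to C and –OCH3 → ester.
  CH(COCH3): pendant –COCH3: carbonyl C bonded to two carbons → ketone.
  CH(COCH3): pendant –COCH3: carbonyl C bonded to two carbons → ketone.
  CH(OH): –OH on an sp³ carbon → alcohol (secondary).
  C6H4: para-disubstituted benzene ring → arene.
  CH(CHO): pendant –CHO: carbonyl C bonded to C and H → aldehyde.
  CH2CONHCH2: –C(=O)–N– linkage → amide (the N is not an amine).
  CH(OH): –OH on an sp³ carbon → alcohol (secondary).
  CH=CH2: C=C double bond → alkene.
Ketone appears at: CO, CH(COCH3), CH(COCH3), CH(COCH3) → 4.

4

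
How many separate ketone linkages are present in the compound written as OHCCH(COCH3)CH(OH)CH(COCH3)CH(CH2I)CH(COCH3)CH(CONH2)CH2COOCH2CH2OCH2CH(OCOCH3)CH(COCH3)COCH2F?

5

terminal –CHO: carbonyl C bonded to H and C → aldehyde.
pendant –COCH3: carbonyl C bonded to two carbons → ketone.
–OH on an sp³ carbon → alcohol (secondary).
pendant –COCH3: carbonyl C bonded to two carbons → ketone.
pendant –CH2X: halogen on sp³ carbon → alkyl halide.
pendant –COCH3: carbonyl C bonded to two carbons → ketone.
pendant –CONH2: carbonyl C bonded to C and N → amide.
–C(=O)–O–C with C on the carbonyl side → ester.
C–O–C with sp³ carbons on both sides and no adjacent C=O → ether.
pendant –OC(=O)CH3: an acyloxy group → ester.
pendant –COCH3: carbonyl C bonded to two carbons → ketone.
–C(=O)– with carbon on both sides → ketone.
halogen on an sp³ carbon → alkyl halide.
Ketone appears at: CH(COCH3), CH(COCH3), CH(COCH3), CH(COCH3), CO → 5.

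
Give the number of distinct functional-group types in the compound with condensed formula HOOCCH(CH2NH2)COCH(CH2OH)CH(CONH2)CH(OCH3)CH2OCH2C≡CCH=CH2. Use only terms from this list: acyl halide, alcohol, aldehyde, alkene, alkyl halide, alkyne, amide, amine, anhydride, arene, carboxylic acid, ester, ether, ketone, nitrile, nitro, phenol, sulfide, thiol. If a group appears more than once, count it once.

Taking each segment in turn:
  HOOC: –COOH: carbonyl C bonded to –OH and C → carboxylic acid (the –OH is not a separate alcohol).
  CH(CH2NH2): pendant –CH2NH2: N on sp³ C, no adjacent C=O → amine.
  CO: –C(=O)– with carbon on both sides → ketone.
  CH(CH2OH): pendant –CH2OH on an sp³ backbone C → alcohol.
  CH(CONH2): pendant –CONH2: carbonyl C bonded to C and N → amide.
  CH(OCH3): pendant –OCH3: C–O–C with sp³ C, no adjacent C=O → ether.
  CH2OCH2: C–O–C with sp³ carbons on both sides and no adjacent C=O → ether.
  C≡C: C≡C triple bond → alkyne.
  CH=CH2: C=C double bond → alkene.
Distinct types present: alcohol, alkene, alkyne, amide, amine, carboxylic acid, ether, ketone.

8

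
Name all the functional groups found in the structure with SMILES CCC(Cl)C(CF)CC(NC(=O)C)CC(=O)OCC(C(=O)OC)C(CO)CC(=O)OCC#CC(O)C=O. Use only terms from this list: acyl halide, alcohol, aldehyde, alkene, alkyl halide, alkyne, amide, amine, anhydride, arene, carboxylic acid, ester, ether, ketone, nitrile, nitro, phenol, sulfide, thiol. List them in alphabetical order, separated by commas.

alcohol, aldehyde, alkyl halide, alkyne, amide, ester

Taking each segment in turn:
  CH(Cl): halogen on an sp³ carbon → alkyl halide.
  CH(CH2F): pendant –CH2X: halogen on sp³ carbon → alkyl halide.
  CH(NHCOCH3): pendant –NHC(=O)CH3: N bonded to a carbonyl → amide (not amine).
  CH2COOCH2: –C(=O)–O–C with C on the carbonyl side → ester.
  CH(COOCH3): pendant –COOCH3: carbonyl C bonded to C and –OCH3 → ester.
  CH(CH2OH): pendant –CH2OH on an sp³ backbone C → alcohol.
  CH2COOCH2: –C(=O)–O–C with C on the carbonyl side → ester.
  C≡C: C≡C triple bond → alkyne.
  CH(OH): –OH on an sp³ carbon → alcohol (secondary).
  CHO: terminal –CHO: carbonyl C bonded to H and C → aldehyde.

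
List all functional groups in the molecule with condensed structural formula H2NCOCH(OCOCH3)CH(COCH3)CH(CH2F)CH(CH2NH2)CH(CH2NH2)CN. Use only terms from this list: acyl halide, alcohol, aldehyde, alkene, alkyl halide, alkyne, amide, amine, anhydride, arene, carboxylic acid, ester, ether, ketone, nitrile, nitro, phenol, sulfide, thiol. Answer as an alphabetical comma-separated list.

Reading the structure from left to right:
  H2NCO: –C(=O)NH2: carbonyl C bonded to C and to N → amide (the N is not a separate amine).
  CH(OCOCH3): pendant –OC(=O)CH3: an acyloxy group → ester.
  CH(COCH3): pendant –COCH3: carbonyl C bonded to two carbons → ketone.
  CH(CH2F): pendant –CH2X: halogen on sp³ carbon → alkyl halide.
  CH(CH2NH2): pendant –CH2NH2: N on sp³ C, no adjacent C=O → amine.
  CH(CH2NH2): pendant –CH2NH2: N on sp³ C, no adjacent C=O → amine.
  CN: –C≡N: carbon triple-bonded to nitrogen → nitrile.

alkyl halide, amide, amine, ester, ketone, nitrile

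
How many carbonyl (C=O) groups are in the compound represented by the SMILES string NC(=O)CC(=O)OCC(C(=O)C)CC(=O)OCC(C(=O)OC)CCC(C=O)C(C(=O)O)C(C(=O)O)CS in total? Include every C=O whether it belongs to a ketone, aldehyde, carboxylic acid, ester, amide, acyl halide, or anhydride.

8

H2NCO: amide, 1 C=O (running total 1).
CH2COOCH2: ester, 1 C=O (running total 2).
CH(COCH3): ketone, 1 C=O (running total 3).
CH2COOCH2: ester, 1 C=O (running total 4).
CH(COOCH3): ester, 1 C=O (running total 5).
CH(CHO): aldehyde, 1 C=O (running total 6).
CH(COOH): carboxylic acid, 1 C=O (running total 7).
CH(COOH): carboxylic acid, 1 C=O (running total 8).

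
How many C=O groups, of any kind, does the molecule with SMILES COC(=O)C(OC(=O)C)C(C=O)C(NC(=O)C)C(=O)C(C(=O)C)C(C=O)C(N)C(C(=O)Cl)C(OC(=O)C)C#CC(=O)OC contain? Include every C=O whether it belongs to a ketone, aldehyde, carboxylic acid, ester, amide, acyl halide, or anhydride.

CH3OOC: ester, 1 C=O (running total 1).
CH(OCOCH3): ester, 1 C=O (running total 2).
CH(CHO): aldehyde, 1 C=O (running total 3).
CH(NHCOCH3): amide, 1 C=O (running total 4).
CO: ketone, 1 C=O (running total 5).
CH(COCH3): ketone, 1 C=O (running total 6).
CH(CHO): aldehyde, 1 C=O (running total 7).
CH(COCl): acyl halide, 1 C=O (running total 8).
CH(OCOCH3): ester, 1 C=O (running total 9).
COOCH3: ester, 1 C=O (running total 10).

10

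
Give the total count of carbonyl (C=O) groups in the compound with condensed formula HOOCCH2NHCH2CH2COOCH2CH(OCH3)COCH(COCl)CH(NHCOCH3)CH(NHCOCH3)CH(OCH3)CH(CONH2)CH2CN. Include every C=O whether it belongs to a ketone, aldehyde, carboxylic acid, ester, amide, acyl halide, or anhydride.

HOOC: carboxylic acid, 1 C=O (running total 1).
CH2COOCH2: ester, 1 C=O (running total 2).
CO: ketone, 1 C=O (running total 3).
CH(COCl): acyl halide, 1 C=O (running total 4).
CH(NHCOCH3): amide, 1 C=O (running total 5).
CH(NHCOCH3): amide, 1 C=O (running total 6).
CH(CONH2): amide, 1 C=O (running total 7).

7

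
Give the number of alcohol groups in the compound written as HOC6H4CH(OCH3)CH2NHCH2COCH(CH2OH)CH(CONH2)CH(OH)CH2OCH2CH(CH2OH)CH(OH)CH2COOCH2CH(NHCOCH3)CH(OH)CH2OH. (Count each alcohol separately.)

6

–OH attached directly to an aromatic ring → phenol (not alcohol); the ring itself is an arene.
pendant –OCH3: C–O–C with sp³ C, no adjacent C=O → ether.
C–N–C with sp³ carbons and no adjacent C=O → amine (secondary).
–C(=O)– with carbon on both sides → ketone.
pendant –CH2OH on an sp³ backbone C → alcohol.
pendant –CONH2: carbonyl C bonded to C and N → amide.
–OH on an sp³ carbon → alcohol (secondary).
C–O–C with sp³ carbons on both sides and no adjacent C=O → ether.
pendant –CH2OH on an sp³ backbone C → alcohol.
–OH on an sp³ carbon → alcohol (secondary).
–C(=O)–O–C with C on the carbonyl side → ester.
pendant –NHC(=O)CH3: N bonded to a carbonyl → amide (not amine).
–OH on an sp³ carbon → alcohol (secondary).
–OH on an sp³ carbon → alcohol.
Alcohol appears at: CH(CH2OH), CH(OH), CH(CH2OH), CH(OH), CH(OH), CH2OH → 6.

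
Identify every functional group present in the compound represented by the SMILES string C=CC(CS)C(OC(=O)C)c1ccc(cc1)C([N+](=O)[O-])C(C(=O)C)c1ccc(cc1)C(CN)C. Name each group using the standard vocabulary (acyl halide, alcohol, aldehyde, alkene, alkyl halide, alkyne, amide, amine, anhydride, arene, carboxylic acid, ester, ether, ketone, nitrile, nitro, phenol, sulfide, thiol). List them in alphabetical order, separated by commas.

alkene, amine, arene, ester, ketone, nitro, thiol

C=C double bond → alkene.
pendant –CH2SH → thiol.
pendant –OC(=O)CH3: an acyloxy group → ester.
para-disubstituted benzene ring → arene.
–NO2 on an sp³ carbon → nitro (the N=O is not a carbonyl).
pendant –COCH3: carbonyl C bonded to two carbons → ketone.
para-disubstituted benzene ring → arene.
pendant –CH2NH2: N on sp³ C, no adjacent C=O → amine.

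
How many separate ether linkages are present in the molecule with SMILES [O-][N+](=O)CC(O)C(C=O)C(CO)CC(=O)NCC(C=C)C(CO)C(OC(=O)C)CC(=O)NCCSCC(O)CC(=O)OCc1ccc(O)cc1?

–NO2 on carbon → nitro group.
–OH on an sp³ carbon → alcohol (secondary).
pendant –CHO: carbonyl C bonded to C and H → aldehyde.
pendant –CH2OH on an sp³ backbone C → alcohol.
–C(=O)–N– linkage → amide (the N is not an amine).
pendant –CH=CH2: C=C double bond → alkene.
pendant –CH2OH on an sp³ backbone C → alcohol.
pendant –OC(=O)CH3: an acyloxy group → ester.
–C(=O)–N– linkage → amide (the N is not an amine).
C–S–C linkage → sulfide (thioether).
–OH on an sp³ carbon → alcohol (secondary).
–C(=O)–O–C with C on the carbonyl side → ester.
–OH attached directly to an aromatic ring → phenol (not alcohol); the ring itself is an arene.
No segment is a ether: CH(OH) is alcohol, not ether; CH(CH2OH) is alcohol, not ether; CH(CH2OH) is alcohol, not ether. → 0.

0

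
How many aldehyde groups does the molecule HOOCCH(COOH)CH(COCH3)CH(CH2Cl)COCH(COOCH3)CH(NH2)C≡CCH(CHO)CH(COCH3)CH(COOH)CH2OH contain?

1

–COOH: carbonyl C bonded to –OH and C → carboxylic acid (the –OH is not a separate alcohol).
pendant –COOH: carbonyl C bonded to C and –OH → carboxylic acid.
pendant –COCH3: carbonyl C bonded to two carbons → ketone.
pendant –CH2X: halogen on sp³ carbon → alkyl halide.
–C(=O)– with carbon on both sides → ketone.
pendant –COOCH3: carbonyl C bonded to C and –OCH3 → ester.
–NH2 on an sp³ carbon with no adjacent C=O → amine.
C≡C triple bond → alkyne.
pendant –CHO: carbonyl C bonded to C and H → aldehyde.
pendant –COCH3: carbonyl C bonded to two carbons → ketone.
pendant –COOH: carbonyl C bonded to C and –OH → carboxylic acid.
–OH on an sp³ carbon → alcohol.
Aldehyde appears at: CH(CHO) → 1.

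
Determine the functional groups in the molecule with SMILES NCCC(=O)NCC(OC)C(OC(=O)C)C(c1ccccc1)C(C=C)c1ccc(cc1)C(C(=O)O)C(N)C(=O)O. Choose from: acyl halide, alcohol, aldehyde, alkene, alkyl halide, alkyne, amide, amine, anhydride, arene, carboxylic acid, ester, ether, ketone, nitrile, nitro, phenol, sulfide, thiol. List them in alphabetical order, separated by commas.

alkene, amide, amine, arene, carboxylic acid, ester, ether

Taking each segment in turn:
  H2NCH2: –NH2 on an sp³ carbon with no adjacent C=O → amine.
  CH2CONHCH2: –C(=O)–N– linkage → amide (the N is not an amine).
  CH(OCH3): pendant –OCH3: C–O–C with sp³ C, no adjacent C=O → ether.
  CH(OCOCH3): pendant –OC(=O)CH3: an acyloxy group → ester.
  CH(C6H5): pendant –C6H5: benzene ring → arene.
  CH(CH=CH2): pendant –CH=CH2: C=C double bond → alkene.
  C6H4: para-disubstituted benzene ring → arene.
  CH(COOH): pendant –COOH: carbonyl C bonded to C and –OH → carboxylic acid.
  CH(NH2): –NH2 on an sp³ carbon with no adjacent C=O → amine.
  COOH: –COOH: carbonyl C bonded to –OH and C → carboxylic acid (the –OH is not a separate alcohol).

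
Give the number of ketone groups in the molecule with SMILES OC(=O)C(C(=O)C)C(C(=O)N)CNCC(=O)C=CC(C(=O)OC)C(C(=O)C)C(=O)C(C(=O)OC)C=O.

4

–COOH: carbonyl C bonded to –OH and C → carboxylic acid (the –OH is not a separate alcohol).
pendant –COCH3: carbonyl C bonded to two carbons → ketone.
pendant –CONH2: carbonyl C bonded to C and N → amide.
C–N–C with sp³ carbons and no adjacent C=O → amine (secondary).
–C(=O)– with carbon on both sides → ketone.
C=C double bond → alkene.
pendant –COOCH3: carbonyl C bonded to C and –OCH3 → ester.
pendant –COCH3: carbonyl C bonded to two carbons → ketone.
–C(=O)– with carbon on both sides → ketone.
pendant –COOCH3: carbonyl C bonded to C and –OCH3 → ester.
terminal –CHO: carbonyl C bonded to H and C → aldehyde.
Ketone appears at: CH(COCH3), CO, CH(COCH3), CO → 4.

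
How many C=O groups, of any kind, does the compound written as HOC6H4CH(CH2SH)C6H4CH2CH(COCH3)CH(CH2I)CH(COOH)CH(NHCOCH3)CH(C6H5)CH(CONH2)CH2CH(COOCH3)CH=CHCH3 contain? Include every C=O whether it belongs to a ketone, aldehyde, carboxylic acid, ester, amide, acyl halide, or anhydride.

5

CH(COCH3): ketone, 1 C=O (running total 1).
CH(COOH): carboxylic acid, 1 C=O (running total 2).
CH(NHCOCH3): amide, 1 C=O (running total 3).
CH(CONH2): amide, 1 C=O (running total 4).
CH(COOCH3): ester, 1 C=O (running total 5).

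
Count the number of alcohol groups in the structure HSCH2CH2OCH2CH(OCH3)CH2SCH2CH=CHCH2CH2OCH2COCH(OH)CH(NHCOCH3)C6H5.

–SH on an sp³ carbon → thiol.
C–O–C with sp³ carbons on both sides and no adjacent C=O → ether.
pendant –OCH3: C–O–C with sp³ C, no adjacent C=O → ether.
C–S–C linkage → sulfide (thioether).
C=C double bond → alkene.
C–O–C with sp³ carbons on both sides and no adjacent C=O → ether.
–C(=O)– with carbon on both sides → ketone.
–OH on an sp³ carbon → alcohol (secondary).
pendant –NHC(=O)CH3: N bonded to a carbonyl → amide (not amine).
–C6H5 phenyl ring → arene.
Alcohol appears at: CH(OH) → 1.

1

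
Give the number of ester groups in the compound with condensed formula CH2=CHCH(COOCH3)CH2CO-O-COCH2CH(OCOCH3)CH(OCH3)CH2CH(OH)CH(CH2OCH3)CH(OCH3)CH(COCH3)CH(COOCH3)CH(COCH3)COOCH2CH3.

Working along the chain:
  CH2=CH: C=C double bond → alkene.
  CH(COOCH3): pendant –COOCH3: carbonyl C bonded to C and –OCH3 → ester.
  CH2CO-O-COCH2: two acyl groups sharing one oxygen, –C(=O)–O–C(=O)– → anhydride.
  CH(OCOCH3): pendant –OC(=O)CH3: an acyloxy group → ester.
  CH(OCH3): pendant –OCH3: C–O–C with sp³ C, no adjacent C=O → ether.
  CH(OH): –OH on an sp³ carbon → alcohol (secondary).
  CH(CH2OCH3): pendant –CH2OCH3: C–O–C linkage → ether.
  CH(OCH3): pendant –OCH3: C–O–C with sp³ C, no adjacent C=O → ether.
  CH(COCH3): pendant –COCH3: carbonyl C bonded to two carbons → ketone.
  CH(COOCH3): pendant –COOCH3: carbonyl C bonded to C and –OCH3 → ester.
  CH(COCH3): pendant –COCH3: carbonyl C bonded to two carbons → ketone.
  COOCH2CH3: –C(=O)OCH2CH3: carbonyl C bonded to C and to –OEt → ester.
Ester appears at: CH(COOCH3), CH(OCOCH3), CH(COOCH3), COOCH2CH3 → 4.

4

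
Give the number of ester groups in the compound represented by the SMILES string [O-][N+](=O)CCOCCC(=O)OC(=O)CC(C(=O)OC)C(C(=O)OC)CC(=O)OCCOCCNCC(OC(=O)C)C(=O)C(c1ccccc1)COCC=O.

–NO2 on carbon → nitro group.
C–O–C with sp³ carbons on both sides and no adjacent C=O → ether.
two acyl groups sharing one oxygen, –C(=O)–O–C(=O)– → anhydride.
pendant –COOCH3: carbonyl C bonded to C and –OCH3 → ester.
pendant –COOCH3: carbonyl C bonded to C and –OCH3 → ester.
–C(=O)–O–C with C on the carbonyl side → ester.
C–O–C with sp³ carbons on both sides and no adjacent C=O → ether.
C–N–C with sp³ carbons and no adjacent C=O → amine (secondary).
pendant –OC(=O)CH3: an acyloxy group → ester.
–C(=O)– with carbon on both sides → ketone.
pendant –C6H5: benzene ring → arene.
C–O–C with sp³ carbons on both sides and no adjacent C=O → ether.
terminal –CHO: carbonyl C bonded to H and C → aldehyde.
Ester appears at: CH(COOCH3), CH(COOCH3), CH2COOCH2, CH(OCOCH3) → 4.

4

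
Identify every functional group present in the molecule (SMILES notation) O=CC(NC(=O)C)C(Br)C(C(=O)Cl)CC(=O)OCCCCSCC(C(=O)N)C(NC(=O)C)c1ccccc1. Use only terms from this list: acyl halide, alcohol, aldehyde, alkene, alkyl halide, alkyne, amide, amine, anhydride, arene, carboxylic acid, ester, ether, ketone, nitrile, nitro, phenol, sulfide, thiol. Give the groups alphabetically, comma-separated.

acyl halide, aldehyde, alkyl halide, amide, arene, ester, sulfide

terminal –CHO: carbonyl C bonded to H and C → aldehyde.
pendant –NHC(=O)CH3: N bonded to a carbonyl → amide (not amine).
halogen on an sp³ carbon → alkyl halide.
pendant –C(=O)X: carbonyl C bonded to C and halogen → acyl halide.
–C(=O)–O–C with C on the carbonyl side → ester.
C–S–C linkage → sulfide (thioether).
pendant –CONH2: carbonyl C bonded to C and N → amide.
pendant –NHC(=O)CH3: N bonded to a carbonyl → amide (not amine).
–C6H5 phenyl ring → arene.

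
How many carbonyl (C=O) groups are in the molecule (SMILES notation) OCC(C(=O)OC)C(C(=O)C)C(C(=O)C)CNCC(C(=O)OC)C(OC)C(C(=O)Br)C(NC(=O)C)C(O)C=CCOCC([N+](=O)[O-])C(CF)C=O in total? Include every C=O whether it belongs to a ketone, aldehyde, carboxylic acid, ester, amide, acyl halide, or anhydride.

CH(COOCH3): ester, 1 C=O (running total 1).
CH(COCH3): ketone, 1 C=O (running total 2).
CH(COCH3): ketone, 1 C=O (running total 3).
CH(COOCH3): ester, 1 C=O (running total 4).
CH(COBr): acyl halide, 1 C=O (running total 5).
CH(NHCOCH3): amide, 1 C=O (running total 6).
CHO: aldehyde, 1 C=O (running total 7).

7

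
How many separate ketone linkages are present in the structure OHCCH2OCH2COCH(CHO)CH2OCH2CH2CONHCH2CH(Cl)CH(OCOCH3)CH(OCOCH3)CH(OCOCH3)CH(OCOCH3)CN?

1

terminal –CHO: carbonyl C bonded to H and C → aldehyde.
C–O–C with sp³ carbons on both sides and no adjacent C=O → ether.
–C(=O)– with carbon on both sides → ketone.
pendant –CHO: carbonyl C bonded to C and H → aldehyde.
C–O–C with sp³ carbons on both sides and no adjacent C=O → ether.
–C(=O)–N– linkage → amide (the N is not an amine).
halogen on an sp³ carbon → alkyl halide.
pendant –OC(=O)CH3: an acyloxy group → ester.
pendant –OC(=O)CH3: an acyloxy group → ester.
pendant –OC(=O)CH3: an acyloxy group → ester.
pendant –OC(=O)CH3: an acyloxy group → ester.
–C≡N: carbon triple-bonded to nitrogen → nitrile.
Ketone appears at: CO → 1.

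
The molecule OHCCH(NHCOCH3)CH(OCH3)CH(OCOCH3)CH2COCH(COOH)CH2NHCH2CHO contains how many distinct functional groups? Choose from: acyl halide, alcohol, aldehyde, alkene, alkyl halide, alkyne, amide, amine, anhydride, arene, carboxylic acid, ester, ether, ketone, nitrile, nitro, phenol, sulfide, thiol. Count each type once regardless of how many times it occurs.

terminal –CHO: carbonyl C bonded to H and C → aldehyde.
pendant –NHC(=O)CH3: N bonded to a carbonyl → amide (not amine).
pendant –OCH3: C–O–C with sp³ C, no adjacent C=O → ether.
pendant –OC(=O)CH3: an acyloxy group → ester.
–C(=O)– with carbon on both sides → ketone.
pendant –COOH: carbonyl C bonded to C and –OH → carboxylic acid.
C–N–C with sp³ carbons and no adjacent C=O → amine (secondary).
terminal –CHO: carbonyl C bonded to H and C → aldehyde.
Distinct types present: aldehyde, amide, amine, carboxylic acid, ester, ether, ketone.

7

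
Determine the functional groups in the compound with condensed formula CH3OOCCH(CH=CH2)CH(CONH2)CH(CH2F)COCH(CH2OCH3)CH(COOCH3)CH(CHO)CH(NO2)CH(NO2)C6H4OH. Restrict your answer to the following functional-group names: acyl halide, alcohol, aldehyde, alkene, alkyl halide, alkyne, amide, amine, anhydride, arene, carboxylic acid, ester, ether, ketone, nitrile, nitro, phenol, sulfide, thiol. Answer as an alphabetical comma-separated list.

Taking each segment in turn:
  CH3OOC: CH3O–C(=O)–: carbonyl C bonded to C and to –OCH3 → ester (not ketone + ether).
  CH(CH=CH2): pendant –CH=CH2: C=C double bond → alkene.
  CH(CONH2): pendant –CONH2: carbonyl C bonded to C and N → amide.
  CH(CH2F): pendant –CH2X: halogen on sp³ carbon → alkyl halide.
  CO: –C(=O)– with carbon on both sides → ketone.
  CH(CH2OCH3): pendant –CH2OCH3: C–O–C linkage → ether.
  CH(COOCH3): pendant –COOCH3: carbonyl C bonded to C and –OCH3 → ester.
  CH(CHO): pendant –CHO: carbonyl C bonded to C and H → aldehyde.
  CH(NO2): –NO2 on an sp³ carbon → nitro (the N=O is not a carbonyl).
  CH(NO2): –NO2 on an sp³ carbon → nitro (the N=O is not a carbonyl).
  C6H4OH: –OH attached directly to an aromatic ring → phenol (not alcohol); the ring itself is an arene.

aldehyde, alkene, alkyl halide, amide, arene, ester, ether, ketone, nitro, phenol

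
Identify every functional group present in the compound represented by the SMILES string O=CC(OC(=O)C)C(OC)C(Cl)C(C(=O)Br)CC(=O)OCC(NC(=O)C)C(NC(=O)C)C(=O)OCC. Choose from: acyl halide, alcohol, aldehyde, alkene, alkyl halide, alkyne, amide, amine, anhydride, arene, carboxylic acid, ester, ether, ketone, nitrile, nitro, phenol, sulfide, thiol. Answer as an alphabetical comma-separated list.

acyl halide, aldehyde, alkyl halide, amide, ester, ether

Working along the chain:
  OHC: terminal –CHO: carbonyl C bonded to H and C → aldehyde.
  CH(OCOCH3): pendant –OC(=O)CH3: an acyloxy group → ester.
  CH(OCH3): pendant –OCH3: C–O–C with sp³ C, no adjacent C=O → ether.
  CH(Cl): halogen on an sp³ carbon → alkyl halide.
  CH(COBr): pendant –C(=O)X: carbonyl C bonded to C and halogen → acyl halide.
  CH2COOCH2: –C(=O)–O–C with C on the carbonyl side → ester.
  CH(NHCOCH3): pendant –NHC(=O)CH3: N bonded to a carbonyl → amide (not amine).
  CH(NHCOCH3): pendant –NHC(=O)CH3: N bonded to a carbonyl → amide (not amine).
  COOCH2CH3: –C(=O)OCH2CH3: carbonyl C bonded to C and to –OEt → ester.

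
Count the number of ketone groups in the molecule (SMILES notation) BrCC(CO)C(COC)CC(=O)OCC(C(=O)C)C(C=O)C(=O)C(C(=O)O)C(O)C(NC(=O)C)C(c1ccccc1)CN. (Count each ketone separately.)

2

Reading the structure from left to right:
  BrCH2: halogen on an sp³ carbon → alkyl halide.
  CH(CH2OH): pendant –CH2OH on an sp³ backbone C → alcohol.
  CH(CH2OCH3): pendant –CH2OCH3: C–O–C linkage → ether.
  CH2COOCH2: –C(=O)–O–C with C on the carbonyl side → ester.
  CH(COCH3): pendant –COCH3: carbonyl C bonded to two carbons → ketone.
  CH(CHO): pendant –CHO: carbonyl C bonded to C and H → aldehyde.
  CO: –C(=O)– with carbon on both sides → ketone.
  CH(COOH): pendant –COOH: carbonyl C bonded to C and –OH → carboxylic acid.
  CH(OH): –OH on an sp³ carbon → alcohol (secondary).
  CH(NHCOCH3): pendant –NHC(=O)CH3: N bonded to a carbonyl → amide (not amine).
  CH(C6H5): pendant –C6H5: benzene ring → arene.
  CH2NH2: –NH2 on an sp³ carbon with no adjacent C=O → amine.
Ketone appears at: CH(COCH3), CO → 2.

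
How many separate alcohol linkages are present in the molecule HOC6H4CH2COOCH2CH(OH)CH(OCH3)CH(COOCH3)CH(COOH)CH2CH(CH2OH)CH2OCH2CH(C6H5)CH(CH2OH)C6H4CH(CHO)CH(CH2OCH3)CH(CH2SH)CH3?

Reading the structure from left to right:
  HOC6H4: –OH attached directly to an aromatic ring → phenol (not alcohol); the ring itself is an arene.
  CH2COOCH2: –C(=O)–O–C with C on the carbonyl side → ester.
  CH(OH): –OH on an sp³ carbon → alcohol (secondary).
  CH(OCH3): pendant –OCH3: C–O–C with sp³ C, no adjacent C=O → ether.
  CH(COOCH3): pendant –COOCH3: carbonyl C bonded to C and –OCH3 → ester.
  CH(COOH): pendant –COOH: carbonyl C bonded to C and –OH → carboxylic acid.
  CH(CH2OH): pendant –CH2OH on an sp³ backbone C → alcohol.
  CH2OCH2: C–O–C with sp³ carbons on both sides and no adjacent C=O → ether.
  CH(C6H5): pendant –C6H5: benzene ring → arene.
  CH(CH2OH): pendant –CH2OH on an sp³ backbone C → alcohol.
  C6H4: para-disubstituted benzene ring → arene.
  CH(CHO): pendant –CHO: carbonyl C bonded to C and H → aldehyde.
  CH(CH2OCH3): pendant –CH2OCH3: C–O–C linkage → ether.
  CH(CH2SH): pendant –CH2SH → thiol.
Alcohol appears at: CH(OH), CH(CH2OH), CH(CH2OH) → 3.

3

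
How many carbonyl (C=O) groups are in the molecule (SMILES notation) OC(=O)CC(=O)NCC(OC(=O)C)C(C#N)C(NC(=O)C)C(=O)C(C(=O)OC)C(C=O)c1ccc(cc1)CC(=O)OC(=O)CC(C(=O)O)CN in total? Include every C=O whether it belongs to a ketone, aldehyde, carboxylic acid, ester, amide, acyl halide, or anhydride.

HOOC: carboxylic acid, 1 C=O (running total 1).
CH2CONHCH2: amide, 1 C=O (running total 2).
CH(OCOCH3): ester, 1 C=O (running total 3).
CH(NHCOCH3): amide, 1 C=O (running total 4).
CO: ketone, 1 C=O (running total 5).
CH(COOCH3): ester, 1 C=O (running total 6).
CH(CHO): aldehyde, 1 C=O (running total 7).
CH2CO-O-COCH2: anhydride, 2 C=O (running total 9).
CH(COOH): carboxylic acid, 1 C=O (running total 10).

10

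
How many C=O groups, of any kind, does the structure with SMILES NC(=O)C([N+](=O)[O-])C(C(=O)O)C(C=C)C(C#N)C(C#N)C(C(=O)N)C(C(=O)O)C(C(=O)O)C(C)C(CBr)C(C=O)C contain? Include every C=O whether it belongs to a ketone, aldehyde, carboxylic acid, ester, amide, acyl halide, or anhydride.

6

H2NCO: amide, 1 C=O (running total 1).
CH(COOH): carboxylic acid, 1 C=O (running total 2).
CH(CONH2): amide, 1 C=O (running total 3).
CH(COOH): carboxylic acid, 1 C=O (running total 4).
CH(COOH): carboxylic acid, 1 C=O (running total 5).
CH(CHO): aldehyde, 1 C=O (running total 6).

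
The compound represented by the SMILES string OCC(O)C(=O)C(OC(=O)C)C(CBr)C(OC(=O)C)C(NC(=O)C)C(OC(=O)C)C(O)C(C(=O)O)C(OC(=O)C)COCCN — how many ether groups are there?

1

Reading the structure from left to right:
  HOCH2: HO– on an sp³ carbon → alcohol.
  CH(OH): –OH on an sp³ carbon → alcohol (secondary).
  CO: –C(=O)– with carbon on both sides → ketone.
  CH(OCOCH3): pendant –OC(=O)CH3: an acyloxy group → ester.
  CH(CH2Br): pendant –CH2X: halogen on sp³ carbon → alkyl halide.
  CH(OCOCH3): pendant –OC(=O)CH3: an acyloxy group → ester.
  CH(NHCOCH3): pendant –NHC(=O)CH3: N bonded to a carbonyl → amide (not amine).
  CH(OCOCH3): pendant –OC(=O)CH3: an acyloxy group → ester.
  CH(OH): –OH on an sp³ carbon → alcohol (secondary).
  CH(COOH): pendant –COOH: carbonyl C bonded to C and –OH → carboxylic acid.
  CH(OCOCH3): pendant –OC(=O)CH3: an acyloxy group → ester.
  CH2OCH2: C–O–C with sp³ carbons on both sides and no adjacent C=O → ether.
  CH2NH2: –NH2 on an sp³ carbon with no adjacent C=O → amine.
Ether appears at: CH2OCH2 → 1.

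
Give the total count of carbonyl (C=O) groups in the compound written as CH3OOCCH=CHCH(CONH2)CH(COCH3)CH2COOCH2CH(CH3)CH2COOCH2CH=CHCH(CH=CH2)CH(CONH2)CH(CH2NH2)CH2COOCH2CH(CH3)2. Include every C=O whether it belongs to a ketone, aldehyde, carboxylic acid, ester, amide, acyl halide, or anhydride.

CH3OOC: ester, 1 C=O (running total 1).
CH(CONH2): amide, 1 C=O (running total 2).
CH(COCH3): ketone, 1 C=O (running total 3).
CH2COOCH2: ester, 1 C=O (running total 4).
CH2COOCH2: ester, 1 C=O (running total 5).
CH(CONH2): amide, 1 C=O (running total 6).
CH2COOCH2: ester, 1 C=O (running total 7).

7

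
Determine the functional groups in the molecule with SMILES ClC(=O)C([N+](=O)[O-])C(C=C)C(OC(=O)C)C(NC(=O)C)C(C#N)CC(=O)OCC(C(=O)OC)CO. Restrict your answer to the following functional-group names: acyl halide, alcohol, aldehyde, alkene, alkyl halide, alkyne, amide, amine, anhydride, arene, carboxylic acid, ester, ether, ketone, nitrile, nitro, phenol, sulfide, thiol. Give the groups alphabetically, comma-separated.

acyl halide, alcohol, alkene, amide, ester, nitrile, nitro

Reading the structure from left to right:
  ClCO: –C(=O)Cl: carbonyl C bonded to C and to a halogen → acyl halide (not alkyl halide).
  CH(NO2): –NO2 on an sp³ carbon → nitro (the N=O is not a carbonyl).
  CH(CH=CH2): pendant –CH=CH2: C=C double bond → alkene.
  CH(OCOCH3): pendant –OC(=O)CH3: an acyloxy group → ester.
  CH(NHCOCH3): pendant –NHC(=O)CH3: N bonded to a carbonyl → amide (not amine).
  CH(CN): pendant –C≡N: nitrile.
  CH2COOCH2: –C(=O)–O–C with C on the carbonyl side → ester.
  CH(COOCH3): pendant –COOCH3: carbonyl C bonded to C and –OCH3 → ester.
  CH2OH: –OH on an sp³ carbon → alcohol.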